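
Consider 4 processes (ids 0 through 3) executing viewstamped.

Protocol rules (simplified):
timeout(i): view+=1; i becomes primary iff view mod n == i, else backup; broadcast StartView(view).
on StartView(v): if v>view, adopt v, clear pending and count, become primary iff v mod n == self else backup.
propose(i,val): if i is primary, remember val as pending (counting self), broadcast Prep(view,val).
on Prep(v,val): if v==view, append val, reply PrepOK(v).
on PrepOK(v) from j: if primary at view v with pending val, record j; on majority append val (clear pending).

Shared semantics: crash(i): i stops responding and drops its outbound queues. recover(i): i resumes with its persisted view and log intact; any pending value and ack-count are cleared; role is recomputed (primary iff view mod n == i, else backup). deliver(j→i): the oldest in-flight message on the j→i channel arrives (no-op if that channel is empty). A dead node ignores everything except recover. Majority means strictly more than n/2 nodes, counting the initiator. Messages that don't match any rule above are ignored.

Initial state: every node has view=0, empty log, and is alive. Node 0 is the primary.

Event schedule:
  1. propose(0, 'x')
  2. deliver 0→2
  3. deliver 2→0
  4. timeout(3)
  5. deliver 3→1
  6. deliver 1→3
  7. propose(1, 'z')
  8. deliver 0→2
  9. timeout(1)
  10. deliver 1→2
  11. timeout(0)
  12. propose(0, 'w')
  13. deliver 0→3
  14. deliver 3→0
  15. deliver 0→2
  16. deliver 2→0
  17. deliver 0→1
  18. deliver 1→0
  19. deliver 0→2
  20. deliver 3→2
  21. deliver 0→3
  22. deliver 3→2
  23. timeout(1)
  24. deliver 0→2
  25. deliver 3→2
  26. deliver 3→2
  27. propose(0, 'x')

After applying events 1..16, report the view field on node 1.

after 1 — propose(0,'x'): ·
after 2 — deliver 0→2: n2:back/v0/[x]
after 3 — deliver 2→0: ·
after 4 — timeout(3): n3:back/v1/[-]
after 5 — deliver 3→1: n1:prim/v1/[-]
after 6 — deliver 1→3: ·
after 7 — propose(1,'z'): ·
after 8 — deliver 0→2: ·
after 9 — timeout(1): n1:back/v2/[-]
after 10 — deliver 1→2: ·
after 11 — timeout(0): n0:back/v1/[-]
after 12 — propose(0,'w'): ·
after 13 — deliver 0→3: ·
after 14 — deliver 3→0: ·
after 15 — deliver 0→2: n2:back/v1/[x]
after 16 — deliver 2→0: ·

2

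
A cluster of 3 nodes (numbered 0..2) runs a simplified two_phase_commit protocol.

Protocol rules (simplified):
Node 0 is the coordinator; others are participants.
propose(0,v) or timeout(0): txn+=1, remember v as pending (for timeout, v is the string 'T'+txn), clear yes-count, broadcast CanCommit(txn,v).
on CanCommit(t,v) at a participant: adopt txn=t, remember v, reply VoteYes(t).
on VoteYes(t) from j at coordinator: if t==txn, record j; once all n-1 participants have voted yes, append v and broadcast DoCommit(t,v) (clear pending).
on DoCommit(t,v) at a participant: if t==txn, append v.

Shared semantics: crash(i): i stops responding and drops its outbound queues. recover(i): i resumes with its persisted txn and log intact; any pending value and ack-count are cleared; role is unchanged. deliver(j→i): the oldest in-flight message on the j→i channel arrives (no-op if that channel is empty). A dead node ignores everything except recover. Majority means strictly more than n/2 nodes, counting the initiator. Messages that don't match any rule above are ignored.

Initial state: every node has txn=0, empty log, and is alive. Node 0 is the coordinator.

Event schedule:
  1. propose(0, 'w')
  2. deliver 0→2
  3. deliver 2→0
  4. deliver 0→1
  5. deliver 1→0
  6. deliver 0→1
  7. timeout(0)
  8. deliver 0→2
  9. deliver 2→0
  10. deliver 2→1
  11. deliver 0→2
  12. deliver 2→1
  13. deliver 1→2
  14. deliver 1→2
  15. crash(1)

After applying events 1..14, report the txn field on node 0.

[1] propose(0,'w') → N0(coor t1 [-])
[2] deliver 0→2 → N2(part t1 [-])
[3] deliver 2→0 → ∅
[4] deliver 0→1 → N1(part t1 [-])
[5] deliver 1→0 → N0(coor t1 [w])
[6] deliver 0→1 → N1(part t1 [w])
[7] timeout(0) → N0(coor t2 [w])
[8] deliver 0→2 → N2(part t1 [w])
[9] deliver 2→0 → ∅
[10] deliver 2→1 → ∅
[11] deliver 0→2 → N2(part t2 [w])
[12] deliver 2→1 → ∅
[13] deliver 1→2 → ∅
[14] deliver 1→2 → ∅

2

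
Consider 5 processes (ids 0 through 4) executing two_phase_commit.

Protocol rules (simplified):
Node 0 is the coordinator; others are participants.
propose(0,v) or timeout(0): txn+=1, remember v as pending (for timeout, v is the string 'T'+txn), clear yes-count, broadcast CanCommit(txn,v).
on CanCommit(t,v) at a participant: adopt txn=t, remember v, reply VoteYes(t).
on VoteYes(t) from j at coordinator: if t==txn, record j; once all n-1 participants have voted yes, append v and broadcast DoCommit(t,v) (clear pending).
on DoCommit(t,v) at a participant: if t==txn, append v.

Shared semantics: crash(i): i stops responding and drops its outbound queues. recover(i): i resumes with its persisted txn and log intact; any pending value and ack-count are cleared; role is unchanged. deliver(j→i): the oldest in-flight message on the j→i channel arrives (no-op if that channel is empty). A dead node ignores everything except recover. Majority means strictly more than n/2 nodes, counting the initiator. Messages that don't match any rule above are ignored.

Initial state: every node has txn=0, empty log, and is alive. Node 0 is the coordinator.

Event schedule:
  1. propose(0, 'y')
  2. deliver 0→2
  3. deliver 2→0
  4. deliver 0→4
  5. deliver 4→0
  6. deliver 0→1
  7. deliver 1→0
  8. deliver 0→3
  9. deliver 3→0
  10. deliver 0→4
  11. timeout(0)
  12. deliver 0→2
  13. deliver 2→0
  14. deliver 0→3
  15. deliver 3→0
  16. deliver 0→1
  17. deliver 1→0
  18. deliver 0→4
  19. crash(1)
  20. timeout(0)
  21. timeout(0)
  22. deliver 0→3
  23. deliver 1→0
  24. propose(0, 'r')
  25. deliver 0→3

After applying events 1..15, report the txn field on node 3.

1

[1] propose(0,'y') → N0(coor t1 [-])
[2] deliver 0→2 → N2(part t1 [-])
[3] deliver 2→0 → ∅
[4] deliver 0→4 → N4(part t1 [-])
[5] deliver 4→0 → ∅
[6] deliver 0→1 → N1(part t1 [-])
[7] deliver 1→0 → ∅
[8] deliver 0→3 → N3(part t1 [-])
[9] deliver 3→0 → N0(coor t1 [y])
[10] deliver 0→4 → N4(part t1 [y])
[11] timeout(0) → N0(coor t2 [y])
[12] deliver 0→2 → N2(part t1 [y])
[13] deliver 2→0 → ∅
[14] deliver 0→3 → N3(part t1 [y])
[15] deliver 3→0 → ∅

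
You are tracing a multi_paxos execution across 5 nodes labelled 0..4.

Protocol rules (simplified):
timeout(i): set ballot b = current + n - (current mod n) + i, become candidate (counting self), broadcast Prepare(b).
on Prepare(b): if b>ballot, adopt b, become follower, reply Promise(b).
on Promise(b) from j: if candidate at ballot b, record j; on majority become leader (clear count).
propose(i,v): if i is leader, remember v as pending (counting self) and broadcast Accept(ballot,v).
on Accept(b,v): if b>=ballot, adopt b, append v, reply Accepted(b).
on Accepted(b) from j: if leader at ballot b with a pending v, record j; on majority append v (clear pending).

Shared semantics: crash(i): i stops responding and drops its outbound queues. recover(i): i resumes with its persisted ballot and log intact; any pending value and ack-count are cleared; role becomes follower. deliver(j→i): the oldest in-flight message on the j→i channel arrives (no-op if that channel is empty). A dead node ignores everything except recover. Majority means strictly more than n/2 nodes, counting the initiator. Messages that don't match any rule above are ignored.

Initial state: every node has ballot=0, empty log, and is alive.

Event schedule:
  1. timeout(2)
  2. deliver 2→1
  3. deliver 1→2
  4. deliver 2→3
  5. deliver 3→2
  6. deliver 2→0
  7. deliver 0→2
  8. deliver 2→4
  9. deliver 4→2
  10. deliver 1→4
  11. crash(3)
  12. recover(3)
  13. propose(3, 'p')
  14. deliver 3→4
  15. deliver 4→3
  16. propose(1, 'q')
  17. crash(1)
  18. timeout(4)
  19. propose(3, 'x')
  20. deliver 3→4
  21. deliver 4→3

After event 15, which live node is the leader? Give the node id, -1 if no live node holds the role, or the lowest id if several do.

[1] timeout(2) → N2(cand b7 [-])
[2] deliver 2→1 → N1(foll b7 [-])
[3] deliver 1→2 → ∅
[4] deliver 2→3 → N3(foll b7 [-])
[5] deliver 3→2 → N2(lead b7 [-])
[6] deliver 2→0 → N0(foll b7 [-])
[7] deliver 0→2 → ∅
[8] deliver 2→4 → N4(foll b7 [-])
[9] deliver 4→2 → ∅
[10] deliver 1→4 → ∅
[11] crash(3) → N3(✗foll b7 [-])
[12] recover(3) → N3(foll b7 [-])
[13] propose(3,'p') → ∅
[14] deliver 3→4 → ∅
[15] deliver 4→3 → ∅

2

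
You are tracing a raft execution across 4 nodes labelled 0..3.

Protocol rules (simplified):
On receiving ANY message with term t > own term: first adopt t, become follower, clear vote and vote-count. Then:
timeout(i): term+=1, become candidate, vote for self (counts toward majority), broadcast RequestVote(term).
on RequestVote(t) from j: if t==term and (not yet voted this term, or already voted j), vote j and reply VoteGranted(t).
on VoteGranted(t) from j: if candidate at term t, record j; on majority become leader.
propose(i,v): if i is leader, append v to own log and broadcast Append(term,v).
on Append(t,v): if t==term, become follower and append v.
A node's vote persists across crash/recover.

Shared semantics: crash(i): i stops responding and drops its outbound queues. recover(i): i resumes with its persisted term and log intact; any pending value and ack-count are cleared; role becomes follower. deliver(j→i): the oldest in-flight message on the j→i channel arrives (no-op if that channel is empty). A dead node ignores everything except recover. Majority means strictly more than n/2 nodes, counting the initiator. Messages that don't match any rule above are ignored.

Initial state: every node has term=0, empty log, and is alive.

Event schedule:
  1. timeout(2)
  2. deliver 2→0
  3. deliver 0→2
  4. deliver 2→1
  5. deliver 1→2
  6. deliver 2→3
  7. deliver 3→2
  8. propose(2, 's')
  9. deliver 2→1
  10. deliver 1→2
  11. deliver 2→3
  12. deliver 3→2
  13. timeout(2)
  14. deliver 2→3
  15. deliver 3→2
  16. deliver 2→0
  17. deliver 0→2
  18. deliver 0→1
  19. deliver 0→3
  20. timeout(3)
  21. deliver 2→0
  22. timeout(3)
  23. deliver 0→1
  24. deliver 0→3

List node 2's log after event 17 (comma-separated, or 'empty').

e1 timeout(2): 2[cand,t=1,-]
e2 deliver 2→0: 0[foll,t=1,-]
e3 deliver 0→2: ·
e4 deliver 2→1: 1[foll,t=1,-]
e5 deliver 1→2: 2[lead,t=1,-]
e6 deliver 2→3: 3[foll,t=1,-]
e7 deliver 3→2: ·
e8 propose(2,'s'): 2[lead,t=1,s]
e9 deliver 2→1: 1[foll,t=1,s]
e10 deliver 1→2: ·
e11 deliver 2→3: 3[foll,t=1,s]
e12 deliver 3→2: ·
e13 timeout(2): 2[cand,t=2,s]
e14 deliver 2→3: 3[foll,t=2,s]
e15 deliver 3→2: ·
e16 deliver 2→0: 0[foll,t=1,s]
e17 deliver 0→2: ·

s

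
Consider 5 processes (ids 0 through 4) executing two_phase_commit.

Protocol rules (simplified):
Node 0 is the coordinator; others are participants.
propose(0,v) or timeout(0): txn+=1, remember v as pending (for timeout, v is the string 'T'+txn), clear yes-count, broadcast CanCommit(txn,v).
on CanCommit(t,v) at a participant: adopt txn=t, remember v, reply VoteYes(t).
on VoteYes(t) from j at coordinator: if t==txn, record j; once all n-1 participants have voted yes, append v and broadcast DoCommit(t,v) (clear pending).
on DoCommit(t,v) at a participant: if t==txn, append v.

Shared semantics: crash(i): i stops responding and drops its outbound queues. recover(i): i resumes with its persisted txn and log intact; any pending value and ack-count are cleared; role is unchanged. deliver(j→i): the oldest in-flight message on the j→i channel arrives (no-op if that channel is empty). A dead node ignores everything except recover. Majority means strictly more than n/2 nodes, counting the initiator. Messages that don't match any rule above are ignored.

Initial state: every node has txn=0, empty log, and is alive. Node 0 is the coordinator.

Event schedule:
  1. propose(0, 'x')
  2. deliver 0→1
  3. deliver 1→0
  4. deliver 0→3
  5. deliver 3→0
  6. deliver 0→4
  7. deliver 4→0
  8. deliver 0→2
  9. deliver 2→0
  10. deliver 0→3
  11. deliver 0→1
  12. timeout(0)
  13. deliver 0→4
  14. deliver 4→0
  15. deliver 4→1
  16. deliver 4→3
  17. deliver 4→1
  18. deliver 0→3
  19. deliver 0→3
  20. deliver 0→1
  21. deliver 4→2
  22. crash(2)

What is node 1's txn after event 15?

1

after 1 — propose(0,'x'): n0:coor/t1/[-]
after 2 — deliver 0→1: n1:part/t1/[-]
after 3 — deliver 1→0: ·
after 4 — deliver 0→3: n3:part/t1/[-]
after 5 — deliver 3→0: ·
after 6 — deliver 0→4: n4:part/t1/[-]
after 7 — deliver 4→0: ·
after 8 — deliver 0→2: n2:part/t1/[-]
after 9 — deliver 2→0: n0:coor/t1/[x]
after 10 — deliver 0→3: n3:part/t1/[x]
after 11 — deliver 0→1: n1:part/t1/[x]
after 12 — timeout(0): n0:coor/t2/[x]
after 13 — deliver 0→4: n4:part/t1/[x]
after 14 — deliver 4→0: ·
after 15 — deliver 4→1: ·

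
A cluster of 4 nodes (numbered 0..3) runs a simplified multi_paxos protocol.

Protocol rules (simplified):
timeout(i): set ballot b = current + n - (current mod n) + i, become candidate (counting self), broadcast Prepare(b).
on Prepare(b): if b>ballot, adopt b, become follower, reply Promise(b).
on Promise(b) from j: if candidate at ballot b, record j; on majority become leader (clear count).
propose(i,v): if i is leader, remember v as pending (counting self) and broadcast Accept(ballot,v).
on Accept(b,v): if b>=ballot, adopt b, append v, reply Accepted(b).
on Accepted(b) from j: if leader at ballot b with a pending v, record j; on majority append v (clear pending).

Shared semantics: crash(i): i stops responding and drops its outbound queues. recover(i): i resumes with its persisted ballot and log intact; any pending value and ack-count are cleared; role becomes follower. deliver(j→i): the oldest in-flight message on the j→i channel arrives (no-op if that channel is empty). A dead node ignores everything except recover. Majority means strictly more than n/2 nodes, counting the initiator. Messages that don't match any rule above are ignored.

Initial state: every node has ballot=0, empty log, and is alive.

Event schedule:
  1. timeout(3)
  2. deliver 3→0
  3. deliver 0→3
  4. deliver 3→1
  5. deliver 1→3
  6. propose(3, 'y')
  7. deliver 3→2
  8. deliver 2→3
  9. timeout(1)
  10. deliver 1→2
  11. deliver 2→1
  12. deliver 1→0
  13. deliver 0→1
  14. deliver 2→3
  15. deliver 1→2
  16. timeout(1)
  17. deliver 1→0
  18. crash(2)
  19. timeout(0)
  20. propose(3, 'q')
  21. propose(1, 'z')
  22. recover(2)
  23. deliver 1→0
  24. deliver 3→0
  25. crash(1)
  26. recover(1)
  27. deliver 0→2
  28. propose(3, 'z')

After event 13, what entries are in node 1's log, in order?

after 1 — timeout(3): n3:cand/b7/[-]
after 2 — deliver 3→0: n0:foll/b7/[-]
after 3 — deliver 0→3: ·
after 4 — deliver 3→1: n1:foll/b7/[-]
after 5 — deliver 1→3: n3:lead/b7/[-]
after 6 — propose(3,'y'): ·
after 7 — deliver 3→2: n2:foll/b7/[-]
after 8 — deliver 2→3: ·
after 9 — timeout(1): n1:cand/b9/[-]
after 10 — deliver 1→2: n2:foll/b9/[-]
after 11 — deliver 2→1: ·
after 12 — deliver 1→0: n0:foll/b9/[-]
after 13 — deliver 0→1: n1:lead/b9/[-]

empty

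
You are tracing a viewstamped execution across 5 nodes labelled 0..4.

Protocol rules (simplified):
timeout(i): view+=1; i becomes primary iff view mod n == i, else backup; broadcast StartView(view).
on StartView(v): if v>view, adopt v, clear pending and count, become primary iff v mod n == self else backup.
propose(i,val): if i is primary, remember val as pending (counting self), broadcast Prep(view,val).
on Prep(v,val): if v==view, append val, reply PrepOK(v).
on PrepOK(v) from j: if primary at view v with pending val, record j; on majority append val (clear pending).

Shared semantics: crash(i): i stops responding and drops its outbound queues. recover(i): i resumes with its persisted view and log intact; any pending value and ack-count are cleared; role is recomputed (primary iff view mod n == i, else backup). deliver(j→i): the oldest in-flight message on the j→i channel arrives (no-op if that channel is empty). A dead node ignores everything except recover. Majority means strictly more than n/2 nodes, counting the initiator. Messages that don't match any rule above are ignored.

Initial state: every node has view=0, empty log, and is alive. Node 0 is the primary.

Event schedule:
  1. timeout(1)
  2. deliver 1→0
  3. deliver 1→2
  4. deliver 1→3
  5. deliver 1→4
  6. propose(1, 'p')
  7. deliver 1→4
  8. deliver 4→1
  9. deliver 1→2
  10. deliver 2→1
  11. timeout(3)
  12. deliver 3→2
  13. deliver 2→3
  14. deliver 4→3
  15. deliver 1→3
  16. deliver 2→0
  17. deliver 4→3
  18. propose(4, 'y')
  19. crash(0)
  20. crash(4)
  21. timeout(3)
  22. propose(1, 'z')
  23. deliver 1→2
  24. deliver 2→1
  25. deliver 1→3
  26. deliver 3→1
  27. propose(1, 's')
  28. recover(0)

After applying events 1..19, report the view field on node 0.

1

[1] timeout(1) → N1(prim v1 [-])
[2] deliver 1→0 → N0(back v1 [-])
[3] deliver 1→2 → N2(back v1 [-])
[4] deliver 1→3 → N3(back v1 [-])
[5] deliver 1→4 → N4(back v1 [-])
[6] propose(1,'p') → ∅
[7] deliver 1→4 → N4(back v1 [p])
[8] deliver 4→1 → ∅
[9] deliver 1→2 → N2(back v1 [p])
[10] deliver 2→1 → N1(prim v1 [p])
[11] timeout(3) → N3(back v2 [-])
[12] deliver 3→2 → N2(prim v2 [p])
[13] deliver 2→3 → ∅
[14] deliver 4→3 → ∅
[15] deliver 1→3 → ∅
[16] deliver 2→0 → ∅
[17] deliver 4→3 → ∅
[18] propose(4,'y') → ∅
[19] crash(0) → N0(✗back v1 [-])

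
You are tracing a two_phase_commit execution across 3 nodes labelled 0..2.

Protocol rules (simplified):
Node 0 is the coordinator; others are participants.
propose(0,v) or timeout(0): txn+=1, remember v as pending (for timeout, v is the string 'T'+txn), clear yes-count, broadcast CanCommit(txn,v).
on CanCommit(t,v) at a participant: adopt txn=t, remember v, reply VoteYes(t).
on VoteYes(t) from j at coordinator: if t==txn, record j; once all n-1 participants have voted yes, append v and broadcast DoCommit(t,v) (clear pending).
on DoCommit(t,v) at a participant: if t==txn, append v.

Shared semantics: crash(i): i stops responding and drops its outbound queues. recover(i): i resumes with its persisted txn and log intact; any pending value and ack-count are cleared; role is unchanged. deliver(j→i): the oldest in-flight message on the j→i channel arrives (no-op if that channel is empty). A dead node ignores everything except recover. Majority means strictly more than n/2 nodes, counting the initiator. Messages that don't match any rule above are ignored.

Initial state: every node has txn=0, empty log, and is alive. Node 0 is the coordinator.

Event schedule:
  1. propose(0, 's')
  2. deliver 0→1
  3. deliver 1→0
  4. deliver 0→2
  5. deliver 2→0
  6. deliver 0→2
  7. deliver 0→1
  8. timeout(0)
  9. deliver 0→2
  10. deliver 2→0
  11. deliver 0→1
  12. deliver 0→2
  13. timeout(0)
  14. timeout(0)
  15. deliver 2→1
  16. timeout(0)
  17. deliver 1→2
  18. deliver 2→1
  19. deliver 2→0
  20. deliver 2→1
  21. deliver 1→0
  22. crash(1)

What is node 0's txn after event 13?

e1 propose(0,'s'): 0[coor,t=1,-]
e2 deliver 0→1: 1[part,t=1,-]
e3 deliver 1→0: ·
e4 deliver 0→2: 2[part,t=1,-]
e5 deliver 2→0: 0[coor,t=1,s]
e6 deliver 0→2: 2[part,t=1,s]
e7 deliver 0→1: 1[part,t=1,s]
e8 timeout(0): 0[coor,t=2,s]
e9 deliver 0→2: 2[part,t=2,s]
e10 deliver 2→0: ·
e11 deliver 0→1: 1[part,t=2,s]
e12 deliver 0→2: ·
e13 timeout(0): 0[coor,t=3,s]

3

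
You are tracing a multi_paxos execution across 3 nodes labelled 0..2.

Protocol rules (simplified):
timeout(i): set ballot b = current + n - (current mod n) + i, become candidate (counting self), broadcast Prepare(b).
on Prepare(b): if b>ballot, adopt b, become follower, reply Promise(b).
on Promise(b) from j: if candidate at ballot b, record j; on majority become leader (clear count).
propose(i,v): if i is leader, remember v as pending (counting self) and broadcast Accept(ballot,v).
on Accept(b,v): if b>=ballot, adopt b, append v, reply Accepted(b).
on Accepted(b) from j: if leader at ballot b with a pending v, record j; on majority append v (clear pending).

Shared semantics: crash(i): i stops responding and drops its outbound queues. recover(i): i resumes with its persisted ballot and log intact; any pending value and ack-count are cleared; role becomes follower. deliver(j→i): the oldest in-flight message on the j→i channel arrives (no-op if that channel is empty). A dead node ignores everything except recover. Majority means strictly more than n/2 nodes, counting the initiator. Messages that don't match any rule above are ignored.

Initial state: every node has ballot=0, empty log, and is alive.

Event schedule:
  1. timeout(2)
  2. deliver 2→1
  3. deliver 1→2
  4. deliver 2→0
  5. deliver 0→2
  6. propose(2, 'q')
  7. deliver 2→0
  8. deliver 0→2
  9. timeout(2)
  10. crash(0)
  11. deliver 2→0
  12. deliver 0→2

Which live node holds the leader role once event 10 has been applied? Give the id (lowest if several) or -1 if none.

-1

[1] timeout(2) → N2(cand b5 [-])
[2] deliver 2→1 → N1(foll b5 [-])
[3] deliver 1→2 → N2(lead b5 [-])
[4] deliver 2→0 → N0(foll b5 [-])
[5] deliver 0→2 → ∅
[6] propose(2,'q') → ∅
[7] deliver 2→0 → N0(foll b5 [q])
[8] deliver 0→2 → N2(lead b5 [q])
[9] timeout(2) → N2(cand b8 [q])
[10] crash(0) → N0(✗foll b5 [q])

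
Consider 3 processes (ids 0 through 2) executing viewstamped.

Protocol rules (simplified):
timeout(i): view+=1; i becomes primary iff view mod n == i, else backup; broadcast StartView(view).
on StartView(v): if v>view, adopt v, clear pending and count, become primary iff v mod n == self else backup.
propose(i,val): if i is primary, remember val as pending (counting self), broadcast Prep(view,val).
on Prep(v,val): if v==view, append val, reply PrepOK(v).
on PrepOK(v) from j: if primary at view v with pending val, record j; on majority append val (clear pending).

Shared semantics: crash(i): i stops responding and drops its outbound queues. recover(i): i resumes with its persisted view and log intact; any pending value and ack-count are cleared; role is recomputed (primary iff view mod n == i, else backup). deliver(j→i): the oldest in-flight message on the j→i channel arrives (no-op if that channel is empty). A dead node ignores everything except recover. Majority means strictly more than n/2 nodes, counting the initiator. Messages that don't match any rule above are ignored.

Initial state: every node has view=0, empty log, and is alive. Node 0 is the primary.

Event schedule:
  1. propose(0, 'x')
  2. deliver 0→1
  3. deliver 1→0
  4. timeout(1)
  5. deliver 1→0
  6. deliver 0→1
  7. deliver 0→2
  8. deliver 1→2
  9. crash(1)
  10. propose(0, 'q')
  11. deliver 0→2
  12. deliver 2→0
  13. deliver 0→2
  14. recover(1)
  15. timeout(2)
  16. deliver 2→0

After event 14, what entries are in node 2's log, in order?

x

after 1 — propose(0,'x'): ·
after 2 — deliver 0→1: n1:back/v0/[x]
after 3 — deliver 1→0: n0:prim/v0/[x]
after 4 — timeout(1): n1:prim/v1/[x]
after 5 — deliver 1→0: n0:back/v1/[x]
after 6 — deliver 0→1: ·
after 7 — deliver 0→2: n2:back/v0/[x]
after 8 — deliver 1→2: n2:back/v1/[x]
after 9 — crash(1): n1:✗prim/v1/[x]
after 10 — propose(0,'q'): ·
after 11 — deliver 0→2: ·
after 12 — deliver 2→0: ·
after 13 — deliver 0→2: ·
after 14 — recover(1): n1:prim/v1/[x]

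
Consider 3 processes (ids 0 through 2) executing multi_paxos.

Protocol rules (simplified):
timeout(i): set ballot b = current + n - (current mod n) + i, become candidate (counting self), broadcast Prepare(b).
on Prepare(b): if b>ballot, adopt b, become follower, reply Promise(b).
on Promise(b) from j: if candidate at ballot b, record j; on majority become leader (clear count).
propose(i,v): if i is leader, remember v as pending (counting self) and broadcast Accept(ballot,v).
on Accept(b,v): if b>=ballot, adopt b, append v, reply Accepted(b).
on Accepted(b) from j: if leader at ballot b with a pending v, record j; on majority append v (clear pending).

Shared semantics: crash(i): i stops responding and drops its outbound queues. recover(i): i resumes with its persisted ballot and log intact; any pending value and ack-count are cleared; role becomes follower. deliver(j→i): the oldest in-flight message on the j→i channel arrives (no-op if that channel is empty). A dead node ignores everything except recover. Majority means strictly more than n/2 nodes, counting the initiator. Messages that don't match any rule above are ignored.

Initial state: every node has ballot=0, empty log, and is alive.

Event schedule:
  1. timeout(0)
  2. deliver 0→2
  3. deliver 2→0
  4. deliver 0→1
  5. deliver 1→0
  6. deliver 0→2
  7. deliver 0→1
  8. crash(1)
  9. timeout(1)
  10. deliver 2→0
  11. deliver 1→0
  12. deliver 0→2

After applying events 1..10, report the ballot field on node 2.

3

[1] timeout(0) → N0(cand b3 [-])
[2] deliver 0→2 → N2(foll b3 [-])
[3] deliver 2→0 → N0(lead b3 [-])
[4] deliver 0→1 → N1(foll b3 [-])
[5] deliver 1→0 → ∅
[6] deliver 0→2 → ∅
[7] deliver 0→1 → ∅
[8] crash(1) → N1(✗foll b3 [-])
[9] timeout(1) → ∅
[10] deliver 2→0 → ∅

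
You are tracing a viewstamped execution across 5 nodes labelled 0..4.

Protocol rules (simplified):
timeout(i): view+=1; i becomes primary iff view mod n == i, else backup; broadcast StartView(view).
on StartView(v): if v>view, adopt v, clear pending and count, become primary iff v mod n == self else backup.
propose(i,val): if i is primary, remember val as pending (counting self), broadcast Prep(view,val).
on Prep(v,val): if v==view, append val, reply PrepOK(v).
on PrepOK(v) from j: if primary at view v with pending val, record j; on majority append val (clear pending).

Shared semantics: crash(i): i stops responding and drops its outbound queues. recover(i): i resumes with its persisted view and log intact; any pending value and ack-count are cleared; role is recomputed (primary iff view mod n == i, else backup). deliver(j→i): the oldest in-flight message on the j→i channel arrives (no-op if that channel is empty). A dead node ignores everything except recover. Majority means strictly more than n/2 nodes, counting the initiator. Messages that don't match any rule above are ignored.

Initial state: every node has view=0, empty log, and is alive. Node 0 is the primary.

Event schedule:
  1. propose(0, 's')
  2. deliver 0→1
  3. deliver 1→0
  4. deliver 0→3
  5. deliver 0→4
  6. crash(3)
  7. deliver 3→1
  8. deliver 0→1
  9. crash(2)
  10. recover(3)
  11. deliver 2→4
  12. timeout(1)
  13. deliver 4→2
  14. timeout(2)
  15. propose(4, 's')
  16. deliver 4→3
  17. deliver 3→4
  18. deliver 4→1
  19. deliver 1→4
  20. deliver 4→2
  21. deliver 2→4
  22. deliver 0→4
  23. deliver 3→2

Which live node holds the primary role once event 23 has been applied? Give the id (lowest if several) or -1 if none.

0

1. propose(0,'s'):  nop
2. deliver 0→1:  <1:back v0 s>
3. deliver 1→0:  nop
4. deliver 0→3:  <3:back v0 s>
5. deliver 0→4:  <4:back v0 s>
6. crash(3):  <3:✗back v0 s>
7. deliver 3→1:  nop
8. deliver 0→1:  nop
9. crash(2):  <2:✗back v0 ->
10. recover(3):  <3:back v0 s>
11. deliver 2→4:  nop
12. timeout(1):  <1:prim v1 s>
13. deliver 4→2:  nop
14. timeout(2):  nop
15. propose(4,'s'):  nop
16. deliver 4→3:  nop
17. deliver 3→4:  nop
18. deliver 4→1:  nop
19. deliver 1→4:  <4:back v1 s>
20. deliver 4→2:  nop
21. deliver 2→4:  nop
22. deliver 0→4:  nop
23. deliver 3→2:  nop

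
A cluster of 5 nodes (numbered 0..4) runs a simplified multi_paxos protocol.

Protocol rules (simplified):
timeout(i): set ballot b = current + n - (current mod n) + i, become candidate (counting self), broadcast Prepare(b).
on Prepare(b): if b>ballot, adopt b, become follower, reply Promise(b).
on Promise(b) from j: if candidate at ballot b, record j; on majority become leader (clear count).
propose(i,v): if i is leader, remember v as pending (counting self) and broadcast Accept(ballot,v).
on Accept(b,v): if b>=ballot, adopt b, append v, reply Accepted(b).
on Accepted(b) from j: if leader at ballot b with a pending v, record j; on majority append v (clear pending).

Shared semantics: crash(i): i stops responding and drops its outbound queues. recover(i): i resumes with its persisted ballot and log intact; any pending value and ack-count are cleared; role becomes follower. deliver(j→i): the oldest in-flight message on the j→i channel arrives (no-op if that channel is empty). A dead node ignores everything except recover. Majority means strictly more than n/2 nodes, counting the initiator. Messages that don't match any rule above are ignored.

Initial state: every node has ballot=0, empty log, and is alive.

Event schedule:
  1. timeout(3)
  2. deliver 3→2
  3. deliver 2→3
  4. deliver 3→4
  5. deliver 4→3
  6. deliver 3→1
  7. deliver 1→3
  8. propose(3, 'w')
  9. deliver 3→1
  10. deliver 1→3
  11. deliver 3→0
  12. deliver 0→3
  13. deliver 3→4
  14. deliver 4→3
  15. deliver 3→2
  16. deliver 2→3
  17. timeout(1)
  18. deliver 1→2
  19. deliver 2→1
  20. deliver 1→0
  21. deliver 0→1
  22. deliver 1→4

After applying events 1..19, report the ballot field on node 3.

8

e1 timeout(3): 3[cand,b=8,-]
e2 deliver 3→2: 2[foll,b=8,-]
e3 deliver 2→3: ·
e4 deliver 3→4: 4[foll,b=8,-]
e5 deliver 4→3: 3[lead,b=8,-]
e6 deliver 3→1: 1[foll,b=8,-]
e7 deliver 1→3: ·
e8 propose(3,'w'): ·
e9 deliver 3→1: 1[foll,b=8,w]
e10 deliver 1→3: ·
e11 deliver 3→0: 0[foll,b=8,-]
e12 deliver 0→3: ·
e13 deliver 3→4: 4[foll,b=8,w]
e14 deliver 4→3: 3[lead,b=8,w]
e15 deliver 3→2: 2[foll,b=8,w]
e16 deliver 2→3: ·
e17 timeout(1): 1[cand,b=11,w]
e18 deliver 1→2: 2[foll,b=11,w]
e19 deliver 2→1: ·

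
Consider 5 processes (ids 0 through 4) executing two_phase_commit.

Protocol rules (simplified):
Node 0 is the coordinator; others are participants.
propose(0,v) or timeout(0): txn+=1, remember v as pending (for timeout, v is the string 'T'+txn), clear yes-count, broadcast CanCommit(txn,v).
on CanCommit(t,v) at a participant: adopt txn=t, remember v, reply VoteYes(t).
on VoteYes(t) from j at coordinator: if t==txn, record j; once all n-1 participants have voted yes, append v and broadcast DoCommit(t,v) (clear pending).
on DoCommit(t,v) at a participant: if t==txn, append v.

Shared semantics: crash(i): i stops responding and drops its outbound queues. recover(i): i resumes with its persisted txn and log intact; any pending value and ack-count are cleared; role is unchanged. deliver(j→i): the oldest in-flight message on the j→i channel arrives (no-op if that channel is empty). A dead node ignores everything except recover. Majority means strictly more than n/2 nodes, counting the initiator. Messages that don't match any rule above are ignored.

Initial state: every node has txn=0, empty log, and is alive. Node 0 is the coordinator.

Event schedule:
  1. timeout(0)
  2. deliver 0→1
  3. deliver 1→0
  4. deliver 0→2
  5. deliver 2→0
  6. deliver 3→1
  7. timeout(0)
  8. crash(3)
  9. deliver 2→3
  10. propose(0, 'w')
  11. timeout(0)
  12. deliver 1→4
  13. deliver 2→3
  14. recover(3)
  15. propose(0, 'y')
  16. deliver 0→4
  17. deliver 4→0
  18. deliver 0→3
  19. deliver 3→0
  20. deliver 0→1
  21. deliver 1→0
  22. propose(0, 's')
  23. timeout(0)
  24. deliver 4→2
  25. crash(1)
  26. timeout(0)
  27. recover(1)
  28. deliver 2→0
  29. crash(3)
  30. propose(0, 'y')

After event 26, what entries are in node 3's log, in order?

after 1 — timeout(0): n0:coor/t1/[-]
after 2 — deliver 0→1: n1:part/t1/[-]
after 3 — deliver 1→0: ·
after 4 — deliver 0→2: n2:part/t1/[-]
after 5 — deliver 2→0: ·
after 6 — deliver 3→1: ·
after 7 — timeout(0): n0:coor/t2/[-]
after 8 — crash(3): n3:✗part/t0/[-]
after 9 — deliver 2→3: ·
after 10 — propose(0,'w'): n0:coor/t3/[-]
after 11 — timeout(0): n0:coor/t4/[-]
after 12 — deliver 1→4: ·
after 13 — deliver 2→3: ·
after 14 — recover(3): n3:part/t0/[-]
after 15 — propose(0,'y'): n0:coor/t5/[-]
after 16 — deliver 0→4: n4:part/t1/[-]
after 17 — deliver 4→0: ·
after 18 — deliver 0→3: n3:part/t1/[-]
after 19 — deliver 3→0: ·
after 20 — deliver 0→1: n1:part/t2/[-]
after 21 — deliver 1→0: ·
after 22 — propose(0,'s'): n0:coor/t6/[-]
after 23 — timeout(0): n0:coor/t7/[-]
after 24 — deliver 4→2: ·
after 25 — crash(1): n1:✗part/t2/[-]
after 26 — timeout(0): n0:coor/t8/[-]

empty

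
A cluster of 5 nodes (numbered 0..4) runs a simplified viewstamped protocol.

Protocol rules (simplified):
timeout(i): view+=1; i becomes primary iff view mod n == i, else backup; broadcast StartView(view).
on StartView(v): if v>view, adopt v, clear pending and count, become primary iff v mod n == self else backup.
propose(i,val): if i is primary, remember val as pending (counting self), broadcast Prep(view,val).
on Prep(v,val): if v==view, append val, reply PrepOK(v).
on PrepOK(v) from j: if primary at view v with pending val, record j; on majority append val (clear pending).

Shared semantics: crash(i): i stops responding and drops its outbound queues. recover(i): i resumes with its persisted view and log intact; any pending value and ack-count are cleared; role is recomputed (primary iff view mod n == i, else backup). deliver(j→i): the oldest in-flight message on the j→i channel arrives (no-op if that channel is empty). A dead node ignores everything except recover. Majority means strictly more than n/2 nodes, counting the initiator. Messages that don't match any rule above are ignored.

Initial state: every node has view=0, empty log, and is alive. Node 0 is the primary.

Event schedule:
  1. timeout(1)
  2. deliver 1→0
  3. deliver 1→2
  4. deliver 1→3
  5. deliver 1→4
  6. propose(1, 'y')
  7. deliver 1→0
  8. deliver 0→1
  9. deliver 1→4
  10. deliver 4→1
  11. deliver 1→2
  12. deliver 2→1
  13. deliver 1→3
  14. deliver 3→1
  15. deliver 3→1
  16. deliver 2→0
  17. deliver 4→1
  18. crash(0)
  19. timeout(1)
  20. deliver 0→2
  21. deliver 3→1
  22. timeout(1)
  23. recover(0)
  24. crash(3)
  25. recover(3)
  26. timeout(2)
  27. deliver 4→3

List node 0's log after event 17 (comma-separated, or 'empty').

y

1. timeout(1):  <1:prim v1 ->
2. deliver 1→0:  <0:back v1 ->
3. deliver 1→2:  <2:back v1 ->
4. deliver 1→3:  <3:back v1 ->
5. deliver 1→4:  <4:back v1 ->
6. propose(1,'y'):  nop
7. deliver 1→0:  <0:back v1 y>
8. deliver 0→1:  nop
9. deliver 1→4:  <4:back v1 y>
10. deliver 4→1:  <1:prim v1 y>
11. deliver 1→2:  <2:back v1 y>
12. deliver 2→1:  nop
13. deliver 1→3:  <3:back v1 y>
14. deliver 3→1:  nop
15. deliver 3→1:  nop
16. deliver 2→0:  nop
17. deliver 4→1:  nop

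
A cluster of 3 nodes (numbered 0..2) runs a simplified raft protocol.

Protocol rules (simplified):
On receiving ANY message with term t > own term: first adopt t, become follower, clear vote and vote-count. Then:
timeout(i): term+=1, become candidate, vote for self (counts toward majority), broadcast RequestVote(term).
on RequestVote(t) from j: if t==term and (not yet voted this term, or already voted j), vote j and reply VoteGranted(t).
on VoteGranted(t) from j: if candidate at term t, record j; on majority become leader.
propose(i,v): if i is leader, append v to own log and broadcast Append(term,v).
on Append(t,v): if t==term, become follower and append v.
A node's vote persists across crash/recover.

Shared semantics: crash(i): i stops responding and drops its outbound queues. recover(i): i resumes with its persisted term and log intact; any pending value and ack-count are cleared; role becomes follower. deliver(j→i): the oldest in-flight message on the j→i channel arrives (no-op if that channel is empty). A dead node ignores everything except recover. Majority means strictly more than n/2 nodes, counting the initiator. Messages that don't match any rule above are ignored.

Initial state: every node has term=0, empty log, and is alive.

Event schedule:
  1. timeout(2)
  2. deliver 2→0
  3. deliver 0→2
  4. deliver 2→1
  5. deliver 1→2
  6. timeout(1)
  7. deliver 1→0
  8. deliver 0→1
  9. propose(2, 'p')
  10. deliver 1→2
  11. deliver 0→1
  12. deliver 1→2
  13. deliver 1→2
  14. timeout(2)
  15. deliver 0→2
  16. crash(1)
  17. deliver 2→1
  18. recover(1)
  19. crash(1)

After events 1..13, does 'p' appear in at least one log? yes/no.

after 1 — timeout(2): n2:cand/t1/[-]
after 2 — deliver 2→0: n0:foll/t1/[-]
after 3 — deliver 0→2: n2:lead/t1/[-]
after 4 — deliver 2→1: n1:foll/t1/[-]
after 5 — deliver 1→2: ·
after 6 — timeout(1): n1:cand/t2/[-]
after 7 — deliver 1→0: n0:foll/t2/[-]
after 8 — deliver 0→1: n1:lead/t2/[-]
after 9 — propose(2,'p'): n2:lead/t1/[p]
after 10 — deliver 1→2: n2:foll/t2/[p]
after 11 — deliver 0→1: ·
after 12 — deliver 1→2: ·
after 13 — deliver 1→2: ·

yes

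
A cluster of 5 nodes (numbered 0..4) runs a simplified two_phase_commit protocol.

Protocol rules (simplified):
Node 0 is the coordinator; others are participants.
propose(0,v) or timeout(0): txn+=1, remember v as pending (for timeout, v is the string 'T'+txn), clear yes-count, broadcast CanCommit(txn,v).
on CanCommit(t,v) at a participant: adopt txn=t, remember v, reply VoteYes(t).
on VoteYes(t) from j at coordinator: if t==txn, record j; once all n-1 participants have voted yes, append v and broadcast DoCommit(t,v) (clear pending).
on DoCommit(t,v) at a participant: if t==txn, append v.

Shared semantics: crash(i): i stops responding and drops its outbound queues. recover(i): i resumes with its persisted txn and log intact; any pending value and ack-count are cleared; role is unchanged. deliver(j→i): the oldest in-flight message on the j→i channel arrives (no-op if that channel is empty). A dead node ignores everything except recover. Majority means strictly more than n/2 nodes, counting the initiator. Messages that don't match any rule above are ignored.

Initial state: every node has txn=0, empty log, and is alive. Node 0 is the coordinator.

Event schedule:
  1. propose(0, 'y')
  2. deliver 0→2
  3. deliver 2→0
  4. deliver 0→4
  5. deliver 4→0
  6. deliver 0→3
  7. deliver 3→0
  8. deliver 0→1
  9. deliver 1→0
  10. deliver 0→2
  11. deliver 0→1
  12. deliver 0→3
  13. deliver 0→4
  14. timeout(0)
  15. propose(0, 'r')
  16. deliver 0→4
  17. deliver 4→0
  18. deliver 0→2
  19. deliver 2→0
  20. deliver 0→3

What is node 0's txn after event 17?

step 1 propose(0,'y'): 0={coor,t=1,log=-}
step 2 deliver 0→2: 2={part,t=1,log=-}
step 3 deliver 2→0: —
step 4 deliver 0→4: 4={part,t=1,log=-}
step 5 deliver 4→0: —
step 6 deliver 0→3: 3={part,t=1,log=-}
step 7 deliver 3→0: —
step 8 deliver 0→1: 1={part,t=1,log=-}
step 9 deliver 1→0: 0={coor,t=1,log=y}
step 10 deliver 0→2: 2={part,t=1,log=y}
step 11 deliver 0→1: 1={part,t=1,log=y}
step 12 deliver 0→3: 3={part,t=1,log=y}
step 13 deliver 0→4: 4={part,t=1,log=y}
step 14 timeout(0): 0={coor,t=2,log=y}
step 15 propose(0,'r'): 0={coor,t=3,log=y}
step 16 deliver 0→4: 4={part,t=2,log=y}
step 17 deliver 4→0: —

3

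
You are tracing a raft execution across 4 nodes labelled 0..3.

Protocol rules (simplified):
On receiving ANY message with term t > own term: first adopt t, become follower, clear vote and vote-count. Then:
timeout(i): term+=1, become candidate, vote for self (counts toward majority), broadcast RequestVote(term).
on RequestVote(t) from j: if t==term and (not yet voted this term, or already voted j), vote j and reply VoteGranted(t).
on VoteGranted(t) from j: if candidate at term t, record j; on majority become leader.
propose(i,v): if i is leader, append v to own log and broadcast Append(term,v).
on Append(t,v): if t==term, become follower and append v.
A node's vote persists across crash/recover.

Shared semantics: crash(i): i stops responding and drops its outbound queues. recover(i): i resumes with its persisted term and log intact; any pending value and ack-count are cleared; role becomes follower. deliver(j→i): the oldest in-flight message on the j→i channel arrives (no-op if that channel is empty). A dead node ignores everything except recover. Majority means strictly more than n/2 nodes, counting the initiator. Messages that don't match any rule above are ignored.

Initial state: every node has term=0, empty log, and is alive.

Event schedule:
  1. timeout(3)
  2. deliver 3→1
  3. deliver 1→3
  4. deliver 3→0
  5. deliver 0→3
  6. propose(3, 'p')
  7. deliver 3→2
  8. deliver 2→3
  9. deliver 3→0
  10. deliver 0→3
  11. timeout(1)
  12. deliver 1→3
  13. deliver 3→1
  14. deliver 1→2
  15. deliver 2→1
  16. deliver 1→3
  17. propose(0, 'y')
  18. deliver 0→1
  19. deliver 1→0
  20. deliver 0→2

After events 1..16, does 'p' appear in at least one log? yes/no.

e1 timeout(3): 3[cand,t=1,-]
e2 deliver 3→1: 1[foll,t=1,-]
e3 deliver 1→3: ·
e4 deliver 3→0: 0[foll,t=1,-]
e5 deliver 0→3: 3[lead,t=1,-]
e6 propose(3,'p'): 3[lead,t=1,p]
e7 deliver 3→2: 2[foll,t=1,-]
e8 deliver 2→3: ·
e9 deliver 3→0: 0[foll,t=1,p]
e10 deliver 0→3: ·
e11 timeout(1): 1[cand,t=2,-]
e12 deliver 1→3: 3[foll,t=2,p]
e13 deliver 3→1: ·
e14 deliver 1→2: 2[foll,t=2,-]
e15 deliver 2→1: ·
e16 deliver 1→3: ·

yes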